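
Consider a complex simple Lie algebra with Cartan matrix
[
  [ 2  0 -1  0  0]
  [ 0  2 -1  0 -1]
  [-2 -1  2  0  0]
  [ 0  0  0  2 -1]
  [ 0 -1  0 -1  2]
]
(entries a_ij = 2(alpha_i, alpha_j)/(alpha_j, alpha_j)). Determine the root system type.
B5

The matrix has rank 5 with 2's on the diagonal. Reading the off-diagonal entries as Dynkin edges (a single edge where a_ij = a_ji = -1; a double or triple edge where a_ij * a_ji = 2 or 3), the diagram is a chain of 5 nodes with a double edge at one end; the terminal node there is the unique short simple root (B_5). One simple-root ordering that puts it in standard form is (alpha_4, alpha_5, alpha_2, alpha_3, alpha_1). So the algebra is type B_5, i.e. so(11).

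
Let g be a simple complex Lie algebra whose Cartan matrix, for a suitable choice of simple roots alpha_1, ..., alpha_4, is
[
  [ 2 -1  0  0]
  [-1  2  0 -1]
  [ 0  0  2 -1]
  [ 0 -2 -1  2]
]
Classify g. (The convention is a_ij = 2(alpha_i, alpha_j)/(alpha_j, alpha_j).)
F4

The matrix has rank 4 with 2's on the diagonal. Reading the off-diagonal entries as Dynkin edges (a single edge where a_ij = a_ji = -1; a double or triple edge where a_ij * a_ji = 2 or 3), the diagram is a chain of 4 nodes with a double edge between the middle two (F_4). One simple-root ordering that puts it in standard form is (alpha_3, alpha_4, alpha_2, alpha_1). So the algebra is type F_4.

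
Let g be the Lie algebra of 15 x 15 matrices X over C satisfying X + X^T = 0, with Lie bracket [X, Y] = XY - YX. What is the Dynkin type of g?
This is so(15) with 15 odd, which has dimension 15(15-1)/2 = 105 and rank (15-1)/2 = 7. In the classification of classical Lie algebras, the orthogonal algebra so(2n+1) in an odd number of variables has type B_n; here n = 7, so the Dynkin diagram is a chain of 7 nodes with a double edge at one end; the terminal node there is the unique short simple root (B_7). Hence the type is B_7.

B_7 (so(15))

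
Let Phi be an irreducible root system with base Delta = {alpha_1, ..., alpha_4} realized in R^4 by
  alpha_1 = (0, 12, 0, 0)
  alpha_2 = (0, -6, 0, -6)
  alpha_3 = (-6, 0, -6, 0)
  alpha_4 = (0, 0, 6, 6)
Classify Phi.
Compute the Cartan integers a_ij = 2(alpha_i, alpha_j)/(alpha_j, alpha_j); the resulting 4x4 Cartan matrix is
[[2, -2, 0, 0], [-1, 2, 0, -1], [0, 0, 2, -1], [0, -1, -1, 2]].
The roots have two lengths (squared-length ratio 2:1); the short ones are alpha_{2,3,4}. The associated Dynkin diagram is a chain of 4 nodes with a double edge at one end; the terminal node there is the unique long simple root (C_4), so the type is C_4 (the algebra sp(8)).

C_4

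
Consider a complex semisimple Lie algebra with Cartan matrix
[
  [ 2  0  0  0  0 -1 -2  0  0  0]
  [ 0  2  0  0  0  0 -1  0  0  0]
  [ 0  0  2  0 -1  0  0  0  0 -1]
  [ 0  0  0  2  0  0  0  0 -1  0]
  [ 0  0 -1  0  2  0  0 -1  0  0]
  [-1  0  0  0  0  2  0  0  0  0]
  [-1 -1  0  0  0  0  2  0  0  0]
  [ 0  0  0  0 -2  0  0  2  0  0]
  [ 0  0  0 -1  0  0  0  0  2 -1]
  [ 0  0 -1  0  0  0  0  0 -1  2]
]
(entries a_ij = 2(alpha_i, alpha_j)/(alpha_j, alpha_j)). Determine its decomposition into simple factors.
The diagram associated to this matrix has two connected components: the simple roots {alpha_3, alpha_4, alpha_5, alpha_8, alpha_9, alpha_10} form a chain of 6 nodes with a double edge at one end; the terminal node there is the unique long simple root (C_6), and {alpha_1, alpha_2, alpha_6, alpha_7} form a chain of 4 nodes with a double edge between the middle two (F_4). A semisimple Lie algebra decomposes uniquely as the direct sum of simple ideals, one per connected component of its Dynkin diagram, so g ≅ C_6 ⊕ F_4 (dimension 78 + 52 = 130).

type C_6 ⊕ type F_4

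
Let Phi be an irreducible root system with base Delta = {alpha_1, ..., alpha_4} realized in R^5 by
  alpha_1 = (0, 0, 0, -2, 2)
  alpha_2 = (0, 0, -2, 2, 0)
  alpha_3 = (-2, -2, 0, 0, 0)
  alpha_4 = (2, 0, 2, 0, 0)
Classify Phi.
A4

Compute the Cartan integers a_ij = 2(alpha_i, alpha_j)/(alpha_j, alpha_j); the resulting 4x4 Cartan matrix is
[[2, -1, 0, 0], [-1, 2, 0, -1], [0, 0, 2, -1], [0, -1, -1, 2]].
All simple roots have the same length, so the diagram is simply laced. The associated Dynkin diagram is a chain of 4 nodes with single edges (A_4), so the type is A_4 (the algebra sl(5)).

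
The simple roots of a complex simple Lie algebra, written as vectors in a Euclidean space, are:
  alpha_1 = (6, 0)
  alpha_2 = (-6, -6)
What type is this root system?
Compute the Cartan integers a_ij = 2(alpha_i, alpha_j)/(alpha_j, alpha_j); the resulting 2x2 Cartan matrix is
[[2, -1], [-2, 2]].
The roots have two lengths (squared-length ratio 2:1); the short ones are alpha_{1}. The associated Dynkin diagram is a chain of 2 nodes with a double edge at one end; the terminal node there is the unique short simple root (B_2), so the type is B_2 (the algebra so(5)).

B2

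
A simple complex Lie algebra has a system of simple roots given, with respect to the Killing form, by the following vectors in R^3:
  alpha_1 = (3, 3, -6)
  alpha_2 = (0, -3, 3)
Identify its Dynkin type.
Compute the Cartan integers a_ij = 2(alpha_i, alpha_j)/(alpha_j, alpha_j); the resulting 2x2 Cartan matrix is
[[2, -3], [-1, 2]].
The roots have two lengths (squared-length ratio 3:1); the short ones are alpha_{2}. The associated Dynkin diagram is two nodes joined by a triple edge (G_2), so the type is G_2.

G2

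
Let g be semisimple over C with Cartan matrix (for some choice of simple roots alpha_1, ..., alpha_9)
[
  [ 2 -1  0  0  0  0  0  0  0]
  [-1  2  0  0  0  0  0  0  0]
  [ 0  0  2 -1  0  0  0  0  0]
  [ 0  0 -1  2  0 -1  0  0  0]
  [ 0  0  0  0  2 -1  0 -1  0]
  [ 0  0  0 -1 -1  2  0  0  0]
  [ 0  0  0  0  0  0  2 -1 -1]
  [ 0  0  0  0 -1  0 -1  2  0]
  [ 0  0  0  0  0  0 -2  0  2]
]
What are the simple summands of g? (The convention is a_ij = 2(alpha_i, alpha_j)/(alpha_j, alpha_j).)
The diagram associated to this matrix has two connected components: the simple roots {alpha_1, alpha_2} form a chain of 2 nodes with single edges (A_2), and {alpha_3, alpha_4, alpha_5, alpha_6, alpha_7, alpha_8, alpha_9} form a chain of 7 nodes with a double edge at one end; the terminal node there is the unique long simple root (C_7). A semisimple Lie algebra decomposes uniquely as the direct sum of simple ideals, one per connected component of its Dynkin diagram, so g ≅ A_2 ⊕ C_7 (dimension 8 + 105 = 113).

A_2 + C_7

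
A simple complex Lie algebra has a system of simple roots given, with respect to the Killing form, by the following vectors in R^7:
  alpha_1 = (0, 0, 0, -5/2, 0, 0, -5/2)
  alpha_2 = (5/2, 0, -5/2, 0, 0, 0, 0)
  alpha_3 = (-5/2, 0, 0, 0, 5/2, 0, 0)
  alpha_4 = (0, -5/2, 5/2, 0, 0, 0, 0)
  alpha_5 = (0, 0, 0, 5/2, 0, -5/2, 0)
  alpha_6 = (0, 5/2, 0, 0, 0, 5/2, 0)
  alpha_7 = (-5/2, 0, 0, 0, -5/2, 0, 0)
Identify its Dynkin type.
D_7 (so(14))

Compute the Cartan integers a_ij = 2(alpha_i, alpha_j)/(alpha_j, alpha_j); the resulting 7x7 Cartan matrix is
[[2, 0, 0, 0, -1, 0, 0], [0, 2, -1, -1, 0, 0, -1], [0, -1, 2, 0, 0, 0, 0], [0, -1, 0, 2, 0, -1, 0], [-1, 0, 0, 0, 2, -1, 0], [0, 0, 0, -1, -1, 2, 0], [0, -1, 0, 0, 0, 0, 2]].
All simple roots have the same length, so the diagram is simply laced. The associated Dynkin diagram is a chain of 5 nodes with a fork of two nodes at one end (D_7), so the type is D_7 (the algebra so(14)).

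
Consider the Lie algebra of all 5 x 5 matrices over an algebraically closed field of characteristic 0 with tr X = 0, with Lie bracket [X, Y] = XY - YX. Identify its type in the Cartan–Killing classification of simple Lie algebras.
A4

This is sl(5), which has dimension 5^2 - 1 = 24 and rank 5 - 1 = 4 (a Cartan subalgebra is the diagonal traceless matrices). In the classification of classical Lie algebras, the special linear algebra sl(n+1) has type A_n; here n = 4, so the Dynkin diagram is a chain of 4 nodes with single edges (A_4). Hence the type is A_4.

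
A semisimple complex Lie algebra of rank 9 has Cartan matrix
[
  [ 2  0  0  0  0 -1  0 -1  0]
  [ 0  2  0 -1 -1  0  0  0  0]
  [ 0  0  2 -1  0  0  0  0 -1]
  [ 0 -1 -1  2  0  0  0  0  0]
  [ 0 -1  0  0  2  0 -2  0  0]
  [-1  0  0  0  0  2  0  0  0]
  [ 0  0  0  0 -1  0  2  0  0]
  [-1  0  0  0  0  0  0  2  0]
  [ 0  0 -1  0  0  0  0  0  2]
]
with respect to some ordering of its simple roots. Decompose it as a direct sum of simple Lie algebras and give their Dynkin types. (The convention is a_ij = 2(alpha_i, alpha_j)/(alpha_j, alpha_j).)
The diagram associated to this matrix has two connected components: the simple roots {alpha_1, alpha_6, alpha_8} form a chain of 3 nodes with single edges (A_3), and {alpha_2, alpha_3, alpha_4, alpha_5, alpha_7, alpha_9} form a chain of 6 nodes with a double edge at one end; the terminal node there is the unique short simple root (B_6). A semisimple Lie algebra decomposes uniquely as the direct sum of simple ideals, one per connected component of its Dynkin diagram, so g ≅ A_3 ⊕ B_6 (dimension 15 + 78 = 93).

A_3 (sl(4)) + B_6 (so(13))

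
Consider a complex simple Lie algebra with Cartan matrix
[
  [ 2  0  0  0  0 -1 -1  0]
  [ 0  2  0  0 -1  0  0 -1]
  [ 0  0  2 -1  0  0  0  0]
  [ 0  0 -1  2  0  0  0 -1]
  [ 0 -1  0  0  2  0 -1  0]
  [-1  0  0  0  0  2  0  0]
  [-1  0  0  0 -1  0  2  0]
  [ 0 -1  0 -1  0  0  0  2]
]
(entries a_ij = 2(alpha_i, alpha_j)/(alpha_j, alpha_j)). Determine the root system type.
A_8 (sl(9))

The matrix has rank 8 with 2's on the diagonal. Reading the off-diagonal entries as Dynkin edges (a single edge where a_ij = a_ji = -1; a double or triple edge where a_ij * a_ji = 2 or 3), the diagram is a chain of 8 nodes with single edges (A_8). One simple-root ordering that puts it in standard form is (alpha_3, alpha_4, alpha_8, alpha_2, alpha_5, alpha_7, alpha_1, alpha_6). So the algebra is type A_8, i.e. sl(9).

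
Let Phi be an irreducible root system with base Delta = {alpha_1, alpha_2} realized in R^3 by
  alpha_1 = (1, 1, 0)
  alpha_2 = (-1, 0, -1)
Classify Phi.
A_2 (sl(3))

Compute the Cartan integers a_ij = 2(alpha_i, alpha_j)/(alpha_j, alpha_j); the resulting 2x2 Cartan matrix is
[[2, -1], [-1, 2]].
All simple roots have the same length, so the diagram is simply laced. The associated Dynkin diagram is a chain of 2 nodes with single edges (A_2), so the type is A_2 (the algebra sl(3)).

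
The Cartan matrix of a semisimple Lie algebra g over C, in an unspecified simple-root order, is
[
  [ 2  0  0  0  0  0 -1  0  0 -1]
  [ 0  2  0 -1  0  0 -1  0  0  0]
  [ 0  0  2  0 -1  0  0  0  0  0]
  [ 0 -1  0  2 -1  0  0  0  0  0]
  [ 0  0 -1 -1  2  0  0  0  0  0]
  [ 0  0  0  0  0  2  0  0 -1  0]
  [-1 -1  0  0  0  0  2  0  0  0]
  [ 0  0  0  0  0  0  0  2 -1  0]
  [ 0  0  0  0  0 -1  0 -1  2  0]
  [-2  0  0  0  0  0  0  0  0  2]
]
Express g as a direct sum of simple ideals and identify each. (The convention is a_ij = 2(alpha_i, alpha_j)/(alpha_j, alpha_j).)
A_3 ⊕ C_7

The diagram associated to this matrix has two connected components: the simple roots {alpha_6, alpha_8, alpha_9} form a chain of 3 nodes with single edges (A_3), and {alpha_1, alpha_2, alpha_3, alpha_4, alpha_5, alpha_7, alpha_10} form a chain of 7 nodes with a double edge at one end; the terminal node there is the unique long simple root (C_7). A semisimple Lie algebra decomposes uniquely as the direct sum of simple ideals, one per connected component of its Dynkin diagram, so g ≅ A_3 ⊕ C_7 (dimension 15 + 105 = 120).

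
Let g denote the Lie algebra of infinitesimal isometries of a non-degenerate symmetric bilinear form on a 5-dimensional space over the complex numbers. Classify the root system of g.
B_2 (so(5))

This is so(5) with 5 odd, which has dimension 5(5-1)/2 = 10 and rank (5-1)/2 = 2. In the classification of classical Lie algebras, the orthogonal algebra so(2n+1) in an odd number of variables has type B_n; here n = 2, so the Dynkin diagram is a chain of 2 nodes with a double edge at one end; the terminal node there is the unique short simple root (B_2). Hence the type is B_2.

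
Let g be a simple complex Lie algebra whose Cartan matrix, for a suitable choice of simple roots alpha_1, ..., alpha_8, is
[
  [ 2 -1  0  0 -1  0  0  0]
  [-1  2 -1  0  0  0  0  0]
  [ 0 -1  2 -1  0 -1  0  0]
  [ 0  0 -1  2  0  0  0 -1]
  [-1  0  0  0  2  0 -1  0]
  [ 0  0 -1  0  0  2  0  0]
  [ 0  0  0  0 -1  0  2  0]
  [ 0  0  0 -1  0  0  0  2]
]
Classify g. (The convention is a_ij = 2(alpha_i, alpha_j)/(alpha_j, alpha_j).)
E8

The matrix has rank 8 with 2's on the diagonal. Reading the off-diagonal entries as Dynkin edges (a single edge where a_ij = a_ji = -1; a double or triple edge where a_ij * a_ji = 2 or 3), the diagram is a chain of 7 nodes with one extra node attached to the third node from one end (E_8). One simple-root ordering that puts it in standard form is (alpha_8, alpha_6, alpha_4, alpha_3, alpha_2, alpha_1, alpha_5, alpha_7). So the algebra is type E_8.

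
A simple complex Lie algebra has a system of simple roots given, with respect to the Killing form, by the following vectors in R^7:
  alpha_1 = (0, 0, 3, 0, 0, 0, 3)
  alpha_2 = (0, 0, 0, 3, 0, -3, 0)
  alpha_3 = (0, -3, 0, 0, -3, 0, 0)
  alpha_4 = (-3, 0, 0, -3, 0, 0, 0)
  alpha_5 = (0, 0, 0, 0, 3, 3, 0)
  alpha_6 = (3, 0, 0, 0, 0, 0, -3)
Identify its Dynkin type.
A6

Compute the Cartan integers a_ij = 2(alpha_i, alpha_j)/(alpha_j, alpha_j); the resulting 6x6 Cartan matrix is
[[2, 0, 0, 0, 0, -1], [0, 2, 0, -1, -1, 0], [0, 0, 2, 0, -1, 0], [0, -1, 0, 2, 0, -1], [0, -1, -1, 0, 2, 0], [-1, 0, 0, -1, 0, 2]].
All simple roots have the same length, so the diagram is simply laced. The associated Dynkin diagram is a chain of 6 nodes with single edges (A_6), so the type is A_6 (the algebra sl(7)).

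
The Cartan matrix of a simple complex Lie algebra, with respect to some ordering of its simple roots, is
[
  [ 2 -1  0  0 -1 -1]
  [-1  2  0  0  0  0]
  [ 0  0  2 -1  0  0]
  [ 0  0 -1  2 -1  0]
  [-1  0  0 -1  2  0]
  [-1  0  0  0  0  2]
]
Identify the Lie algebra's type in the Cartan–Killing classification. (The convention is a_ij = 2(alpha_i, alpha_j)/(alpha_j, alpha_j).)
D6

The matrix has rank 6 with 2's on the diagonal. Reading the off-diagonal entries as Dynkin edges (a single edge where a_ij = a_ji = -1; a double or triple edge where a_ij * a_ji = 2 or 3), the diagram is a chain of 4 nodes with a fork of two nodes at one end (D_6). One simple-root ordering that puts it in standard form is (alpha_3, alpha_4, alpha_5, alpha_1, alpha_6, alpha_2). So the algebra is type D_6, i.e. so(12).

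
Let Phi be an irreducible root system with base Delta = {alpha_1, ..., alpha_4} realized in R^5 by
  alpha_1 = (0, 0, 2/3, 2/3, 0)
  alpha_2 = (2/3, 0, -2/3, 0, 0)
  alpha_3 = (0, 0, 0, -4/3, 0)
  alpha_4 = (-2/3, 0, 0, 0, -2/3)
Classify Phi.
type C_4

Compute the Cartan integers a_ij = 2(alpha_i, alpha_j)/(alpha_j, alpha_j); the resulting 4x4 Cartan matrix is
[[2, -1, -1, 0], [-1, 2, 0, -1], [-2, 0, 2, 0], [0, -1, 0, 2]].
The roots have two lengths (squared-length ratio 2:1); the short ones are alpha_{1,2,4}. The associated Dynkin diagram is a chain of 4 nodes with a double edge at one end; the terminal node there is the unique long simple root (C_4), so the type is C_4 (the algebra sp(8)).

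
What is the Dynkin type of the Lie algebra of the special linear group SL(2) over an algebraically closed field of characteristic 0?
A1

This is sl(2), which has dimension 2^2 - 1 = 3 and rank 2 - 1 = 1 (a Cartan subalgebra is the diagonal traceless matrices). In the classification of classical Lie algebras, the special linear algebra sl(n+1) has type A_n; here n = 1, so the Dynkin diagram is a chain of 1 nodes with single edges (A_1). Hence the type is A_1.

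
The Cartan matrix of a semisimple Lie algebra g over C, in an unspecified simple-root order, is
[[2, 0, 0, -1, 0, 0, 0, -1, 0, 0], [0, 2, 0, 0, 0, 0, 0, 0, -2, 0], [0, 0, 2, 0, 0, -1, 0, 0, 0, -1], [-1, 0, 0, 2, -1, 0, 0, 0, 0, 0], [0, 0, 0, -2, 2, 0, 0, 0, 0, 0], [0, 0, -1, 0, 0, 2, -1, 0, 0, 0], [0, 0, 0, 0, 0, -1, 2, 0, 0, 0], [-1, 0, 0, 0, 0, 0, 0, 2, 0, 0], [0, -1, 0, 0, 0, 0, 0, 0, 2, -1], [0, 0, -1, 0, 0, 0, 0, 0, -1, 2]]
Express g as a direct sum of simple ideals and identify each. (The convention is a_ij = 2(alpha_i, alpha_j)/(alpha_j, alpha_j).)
C4 ⊕ C6

The diagram associated to this matrix has two connected components: the simple roots {alpha_1, alpha_4, alpha_5, alpha_8} form a chain of 4 nodes with a double edge at one end; the terminal node there is the unique long simple root (C_4), and {alpha_2, alpha_3, alpha_6, alpha_7, alpha_9, alpha_10} form a chain of 6 nodes with a double edge at one end; the terminal node there is the unique long simple root (C_6). A semisimple Lie algebra decomposes uniquely as the direct sum of simple ideals, one per connected component of its Dynkin diagram, so g ≅ C_4 ⊕ C_6 (dimension 36 + 78 = 114).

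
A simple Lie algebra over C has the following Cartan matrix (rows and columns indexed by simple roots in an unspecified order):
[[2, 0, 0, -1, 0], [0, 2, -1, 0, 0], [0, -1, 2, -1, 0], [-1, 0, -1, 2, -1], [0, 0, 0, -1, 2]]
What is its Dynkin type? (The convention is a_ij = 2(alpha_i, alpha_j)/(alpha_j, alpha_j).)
The matrix has rank 5 with 2's on the diagonal. Reading the off-diagonal entries as Dynkin edges (a single edge where a_ij = a_ji = -1; a double or triple edge where a_ij * a_ji = 2 or 3), the diagram is a chain of 3 nodes with a fork of two nodes at one end (D_5). One simple-root ordering that puts it in standard form is (alpha_2, alpha_3, alpha_4, alpha_5, alpha_1). So the algebra is type D_5, i.e. so(10).

D_5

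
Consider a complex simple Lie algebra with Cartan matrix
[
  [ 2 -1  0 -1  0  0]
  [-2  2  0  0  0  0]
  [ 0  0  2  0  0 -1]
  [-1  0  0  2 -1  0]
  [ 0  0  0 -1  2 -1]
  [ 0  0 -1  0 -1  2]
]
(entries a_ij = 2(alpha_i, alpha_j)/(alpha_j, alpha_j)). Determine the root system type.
The matrix has rank 6 with 2's on the diagonal. Reading the off-diagonal entries as Dynkin edges (a single edge where a_ij = a_ji = -1; a double or triple edge where a_ij * a_ji = 2 or 3), the diagram is a chain of 6 nodes with a double edge at one end; the terminal node there is the unique long simple root (C_6). One simple-root ordering that puts it in standard form is (alpha_3, alpha_6, alpha_5, alpha_4, alpha_1, alpha_2). So the algebra is type C_6, i.e. sp(12).

type C_6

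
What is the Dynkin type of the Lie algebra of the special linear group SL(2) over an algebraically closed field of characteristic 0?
A_1 (sl(2))

This is sl(2), which has dimension 2^2 - 1 = 3 and rank 2 - 1 = 1 (a Cartan subalgebra is the diagonal traceless matrices). In the classification of classical Lie algebras, the special linear algebra sl(n+1) has type A_n; here n = 1, so the Dynkin diagram is a chain of 1 nodes with single edges (A_1). Hence the type is A_1.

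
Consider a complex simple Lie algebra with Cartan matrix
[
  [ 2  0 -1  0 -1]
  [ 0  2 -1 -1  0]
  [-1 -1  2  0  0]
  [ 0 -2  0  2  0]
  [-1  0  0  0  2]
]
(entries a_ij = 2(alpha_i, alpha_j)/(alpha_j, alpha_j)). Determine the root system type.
C_5

The matrix has rank 5 with 2's on the diagonal. Reading the off-diagonal entries as Dynkin edges (a single edge where a_ij = a_ji = -1; a double or triple edge where a_ij * a_ji = 2 or 3), the diagram is a chain of 5 nodes with a double edge at one end; the terminal node there is the unique long simple root (C_5). One simple-root ordering that puts it in standard form is (alpha_5, alpha_1, alpha_3, alpha_2, alpha_4). So the algebra is type C_5, i.e. sp(10).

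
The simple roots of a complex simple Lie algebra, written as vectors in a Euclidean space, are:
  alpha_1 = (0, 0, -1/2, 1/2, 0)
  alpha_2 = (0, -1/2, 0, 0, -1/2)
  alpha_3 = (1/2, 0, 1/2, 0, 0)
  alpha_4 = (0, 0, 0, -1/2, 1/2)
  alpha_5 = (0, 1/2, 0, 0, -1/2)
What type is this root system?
Compute the Cartan integers a_ij = 2(alpha_i, alpha_j)/(alpha_j, alpha_j); the resulting 5x5 Cartan matrix is
[[2, 0, -1, -1, 0], [0, 2, 0, -1, 0], [-1, 0, 2, 0, 0], [-1, -1, 0, 2, -1], [0, 0, 0, -1, 2]].
All simple roots have the same length, so the diagram is simply laced. The associated Dynkin diagram is a chain of 3 nodes with a fork of two nodes at one end (D_5), so the type is D_5 (the algebra so(10)).

D5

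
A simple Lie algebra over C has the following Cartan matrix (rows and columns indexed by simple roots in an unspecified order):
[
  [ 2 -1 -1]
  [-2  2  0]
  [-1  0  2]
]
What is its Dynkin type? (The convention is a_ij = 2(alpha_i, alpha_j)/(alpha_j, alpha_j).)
The matrix has rank 3 with 2's on the diagonal. Reading the off-diagonal entries as Dynkin edges (a single edge where a_ij = a_ji = -1; a double or triple edge where a_ij * a_ji = 2 or 3), the diagram is a chain of 3 nodes with a double edge at one end; the terminal node there is the unique long simple root (C_3). One simple-root ordering that puts it in standard form is (alpha_3, alpha_1, alpha_2). So the algebra is type C_3, i.e. sp(6).

type C_3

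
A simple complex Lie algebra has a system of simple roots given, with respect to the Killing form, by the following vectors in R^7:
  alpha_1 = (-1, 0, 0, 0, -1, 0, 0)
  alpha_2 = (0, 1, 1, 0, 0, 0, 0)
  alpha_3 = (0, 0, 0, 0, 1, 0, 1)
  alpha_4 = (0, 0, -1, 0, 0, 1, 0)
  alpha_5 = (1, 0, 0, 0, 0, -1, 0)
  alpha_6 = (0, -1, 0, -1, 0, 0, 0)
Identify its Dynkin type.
Compute the Cartan integers a_ij = 2(alpha_i, alpha_j)/(alpha_j, alpha_j); the resulting 6x6 Cartan matrix is
[[2, 0, -1, 0, -1, 0], [0, 2, 0, -1, 0, -1], [-1, 0, 2, 0, 0, 0], [0, -1, 0, 2, -1, 0], [-1, 0, 0, -1, 2, 0], [0, -1, 0, 0, 0, 2]].
All simple roots have the same length, so the diagram is simply laced. The associated Dynkin diagram is a chain of 6 nodes with single edges (A_6), so the type is A_6 (the algebra sl(7)).

A6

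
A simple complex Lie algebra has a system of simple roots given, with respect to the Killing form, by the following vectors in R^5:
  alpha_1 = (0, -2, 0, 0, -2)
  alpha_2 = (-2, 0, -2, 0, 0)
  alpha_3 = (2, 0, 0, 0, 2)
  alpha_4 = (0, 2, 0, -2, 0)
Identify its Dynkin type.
A_4

Compute the Cartan integers a_ij = 2(alpha_i, alpha_j)/(alpha_j, alpha_j); the resulting 4x4 Cartan matrix is
[[2, 0, -1, -1], [0, 2, -1, 0], [-1, -1, 2, 0], [-1, 0, 0, 2]].
All simple roots have the same length, so the diagram is simply laced. The associated Dynkin diagram is a chain of 4 nodes with single edges (A_4), so the type is A_4 (the algebra sl(5)).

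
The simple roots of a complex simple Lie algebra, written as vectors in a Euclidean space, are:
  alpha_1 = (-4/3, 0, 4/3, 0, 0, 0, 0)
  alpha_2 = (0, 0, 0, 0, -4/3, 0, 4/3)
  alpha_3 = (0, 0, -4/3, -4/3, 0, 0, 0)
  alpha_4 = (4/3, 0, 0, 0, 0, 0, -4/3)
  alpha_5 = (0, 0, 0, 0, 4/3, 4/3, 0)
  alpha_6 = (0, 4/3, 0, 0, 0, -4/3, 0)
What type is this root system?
Compute the Cartan integers a_ij = 2(alpha_i, alpha_j)/(alpha_j, alpha_j); the resulting 6x6 Cartan matrix is
[[2, 0, -1, -1, 0, 0], [0, 2, 0, -1, -1, 0], [-1, 0, 2, 0, 0, 0], [-1, -1, 0, 2, 0, 0], [0, -1, 0, 0, 2, -1], [0, 0, 0, 0, -1, 2]].
All simple roots have the same length, so the diagram is simply laced. The associated Dynkin diagram is a chain of 6 nodes with single edges (A_6), so the type is A_6 (the algebra sl(7)).

A_6 (sl(7))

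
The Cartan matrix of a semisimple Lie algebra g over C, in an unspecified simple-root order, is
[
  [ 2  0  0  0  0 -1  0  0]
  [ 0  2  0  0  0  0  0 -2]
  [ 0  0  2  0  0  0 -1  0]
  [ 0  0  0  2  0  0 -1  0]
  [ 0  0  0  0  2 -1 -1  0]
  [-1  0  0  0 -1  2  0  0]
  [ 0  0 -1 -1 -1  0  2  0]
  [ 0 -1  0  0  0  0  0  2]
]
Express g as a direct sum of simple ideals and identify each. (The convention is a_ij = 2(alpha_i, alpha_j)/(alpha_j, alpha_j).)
The diagram associated to this matrix has two connected components: the simple roots {alpha_2, alpha_8} form a chain of 2 nodes with a double edge at one end; the terminal node there is the unique short simple root (B_2), and {alpha_1, alpha_3, alpha_4, alpha_5, alpha_6, alpha_7} form a chain of 4 nodes with a fork of two nodes at one end (D_6). A semisimple Lie algebra decomposes uniquely as the direct sum of simple ideals, one per connected component of its Dynkin diagram, so g ≅ B_2 ⊕ D_6 (dimension 10 + 66 = 76).

type B_2 + type D_6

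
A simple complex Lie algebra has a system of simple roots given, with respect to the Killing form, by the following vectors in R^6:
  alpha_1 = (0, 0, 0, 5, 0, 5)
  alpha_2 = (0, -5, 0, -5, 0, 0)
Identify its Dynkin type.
type A_2

Compute the Cartan integers a_ij = 2(alpha_i, alpha_j)/(alpha_j, alpha_j); the resulting 2x2 Cartan matrix is
[[2, -1], [-1, 2]].
All simple roots have the same length, so the diagram is simply laced. The associated Dynkin diagram is a chain of 2 nodes with single edges (A_2), so the type is A_2 (the algebra sl(3)).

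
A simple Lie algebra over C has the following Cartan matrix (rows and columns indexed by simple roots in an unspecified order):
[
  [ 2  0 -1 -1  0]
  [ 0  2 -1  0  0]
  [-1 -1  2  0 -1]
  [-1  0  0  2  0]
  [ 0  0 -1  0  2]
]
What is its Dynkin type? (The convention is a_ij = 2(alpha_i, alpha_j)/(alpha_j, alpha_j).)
D_5 (so(10))

The matrix has rank 5 with 2's on the diagonal. Reading the off-diagonal entries as Dynkin edges (a single edge where a_ij = a_ji = -1; a double or triple edge where a_ij * a_ji = 2 or 3), the diagram is a chain of 3 nodes with a fork of two nodes at one end (D_5). One simple-root ordering that puts it in standard form is (alpha_4, alpha_1, alpha_3, alpha_5, alpha_2). So the algebra is type D_5, i.e. so(10).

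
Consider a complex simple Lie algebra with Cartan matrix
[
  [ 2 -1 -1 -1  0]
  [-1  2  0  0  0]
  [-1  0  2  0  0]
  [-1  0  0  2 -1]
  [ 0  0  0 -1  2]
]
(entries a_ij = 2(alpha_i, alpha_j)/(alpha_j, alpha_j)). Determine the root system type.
The matrix has rank 5 with 2's on the diagonal. Reading the off-diagonal entries as Dynkin edges (a single edge where a_ij = a_ji = -1; a double or triple edge where a_ij * a_ji = 2 or 3), the diagram is a chain of 3 nodes with a fork of two nodes at one end (D_5). One simple-root ordering that puts it in standard form is (alpha_5, alpha_4, alpha_1, alpha_3, alpha_2). So the algebra is type D_5, i.e. so(10).

D5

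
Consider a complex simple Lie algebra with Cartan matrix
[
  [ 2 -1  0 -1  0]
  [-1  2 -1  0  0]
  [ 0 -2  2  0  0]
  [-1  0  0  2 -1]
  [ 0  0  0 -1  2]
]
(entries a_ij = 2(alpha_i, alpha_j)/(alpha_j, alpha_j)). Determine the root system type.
type C_5

The matrix has rank 5 with 2's on the diagonal. Reading the off-diagonal entries as Dynkin edges (a single edge where a_ij = a_ji = -1; a double or triple edge where a_ij * a_ji = 2 or 3), the diagram is a chain of 5 nodes with a double edge at one end; the terminal node there is the unique long simple root (C_5). One simple-root ordering that puts it in standard form is (alpha_5, alpha_4, alpha_1, alpha_2, alpha_3). So the algebra is type C_5, i.e. sp(10).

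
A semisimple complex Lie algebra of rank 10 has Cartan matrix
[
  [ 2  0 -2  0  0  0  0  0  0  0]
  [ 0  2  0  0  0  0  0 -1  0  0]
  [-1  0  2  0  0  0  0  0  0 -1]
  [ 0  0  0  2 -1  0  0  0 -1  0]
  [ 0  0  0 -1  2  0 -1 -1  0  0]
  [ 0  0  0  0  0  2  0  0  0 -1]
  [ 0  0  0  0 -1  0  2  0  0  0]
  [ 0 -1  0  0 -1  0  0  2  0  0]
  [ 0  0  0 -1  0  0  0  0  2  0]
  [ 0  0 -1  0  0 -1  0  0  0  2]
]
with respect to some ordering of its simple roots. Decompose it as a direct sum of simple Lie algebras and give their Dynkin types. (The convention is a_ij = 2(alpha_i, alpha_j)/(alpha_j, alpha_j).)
The diagram associated to this matrix has two connected components: the simple roots {alpha_1, alpha_3, alpha_6, alpha_10} form a chain of 4 nodes with a double edge at one end; the terminal node there is the unique long simple root (C_4), and {alpha_2, alpha_4, alpha_5, alpha_7, alpha_8, alpha_9} form a chain of 5 nodes with one extra node attached to the third node from one end (E_6). A semisimple Lie algebra decomposes uniquely as the direct sum of simple ideals, one per connected component of its Dynkin diagram, so g ≅ C_4 ⊕ E_6 (dimension 36 + 78 = 114).

C_4 (sp(8)) ⊕ E_6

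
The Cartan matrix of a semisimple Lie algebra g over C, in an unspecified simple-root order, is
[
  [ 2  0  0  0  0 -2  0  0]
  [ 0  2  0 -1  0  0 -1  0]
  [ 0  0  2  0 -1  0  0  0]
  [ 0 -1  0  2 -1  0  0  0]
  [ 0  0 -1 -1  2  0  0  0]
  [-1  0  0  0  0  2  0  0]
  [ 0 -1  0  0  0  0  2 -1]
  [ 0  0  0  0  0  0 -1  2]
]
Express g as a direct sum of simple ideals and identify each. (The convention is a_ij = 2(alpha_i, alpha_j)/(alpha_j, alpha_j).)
The diagram associated to this matrix has two connected components: the simple roots {alpha_2, alpha_3, alpha_4, alpha_5, alpha_7, alpha_8} form a chain of 6 nodes with single edges (A_6), and {alpha_1, alpha_6} form a chain of 2 nodes with a double edge at one end; the terminal node there is the unique short simple root (B_2). A semisimple Lie algebra decomposes uniquely as the direct sum of simple ideals, one per connected component of its Dynkin diagram, so g ≅ A_6 ⊕ B_2 (dimension 48 + 10 = 58).

A_6 + B_2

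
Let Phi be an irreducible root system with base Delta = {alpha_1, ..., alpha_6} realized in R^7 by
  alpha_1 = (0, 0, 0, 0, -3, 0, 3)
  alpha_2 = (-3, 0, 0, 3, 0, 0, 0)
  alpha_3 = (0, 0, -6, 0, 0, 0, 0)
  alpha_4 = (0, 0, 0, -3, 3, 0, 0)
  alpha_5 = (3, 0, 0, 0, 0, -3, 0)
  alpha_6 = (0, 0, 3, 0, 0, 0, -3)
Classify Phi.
C6

Compute the Cartan integers a_ij = 2(alpha_i, alpha_j)/(alpha_j, alpha_j); the resulting 6x6 Cartan matrix is
[[2, 0, 0, -1, 0, -1], [0, 2, 0, -1, -1, 0], [0, 0, 2, 0, 0, -2], [-1, -1, 0, 2, 0, 0], [0, -1, 0, 0, 2, 0], [-1, 0, -1, 0, 0, 2]].
The roots have two lengths (squared-length ratio 2:1); the short ones are alpha_{1,2,4,5,6}. The associated Dynkin diagram is a chain of 6 nodes with a double edge at one end; the terminal node there is the unique long simple root (C_6), so the type is C_6 (the algebra sp(12)).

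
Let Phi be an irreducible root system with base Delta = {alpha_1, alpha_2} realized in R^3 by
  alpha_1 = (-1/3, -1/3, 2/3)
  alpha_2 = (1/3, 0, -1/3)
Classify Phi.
Compute the Cartan integers a_ij = 2(alpha_i, alpha_j)/(alpha_j, alpha_j); the resulting 2x2 Cartan matrix is
[[2, -3], [-1, 2]].
The roots have two lengths (squared-length ratio 3:1); the short ones are alpha_{2}. The associated Dynkin diagram is two nodes joined by a triple edge (G_2), so the type is G_2.

type G_2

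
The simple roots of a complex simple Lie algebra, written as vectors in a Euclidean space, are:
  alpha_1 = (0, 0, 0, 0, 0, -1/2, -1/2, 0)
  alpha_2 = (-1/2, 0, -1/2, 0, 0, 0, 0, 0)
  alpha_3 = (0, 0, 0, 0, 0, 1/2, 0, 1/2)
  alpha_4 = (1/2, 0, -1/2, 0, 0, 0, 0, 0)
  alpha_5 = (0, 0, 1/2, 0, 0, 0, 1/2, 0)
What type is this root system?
Compute the Cartan integers a_ij = 2(alpha_i, alpha_j)/(alpha_j, alpha_j); the resulting 5x5 Cartan matrix is
[[2, 0, -1, 0, -1], [0, 2, 0, 0, -1], [-1, 0, 2, 0, 0], [0, 0, 0, 2, -1], [-1, -1, 0, -1, 2]].
All simple roots have the same length, so the diagram is simply laced. The associated Dynkin diagram is a chain of 3 nodes with a fork of two nodes at one end (D_5), so the type is D_5 (the algebra so(10)).

D_5 (so(10))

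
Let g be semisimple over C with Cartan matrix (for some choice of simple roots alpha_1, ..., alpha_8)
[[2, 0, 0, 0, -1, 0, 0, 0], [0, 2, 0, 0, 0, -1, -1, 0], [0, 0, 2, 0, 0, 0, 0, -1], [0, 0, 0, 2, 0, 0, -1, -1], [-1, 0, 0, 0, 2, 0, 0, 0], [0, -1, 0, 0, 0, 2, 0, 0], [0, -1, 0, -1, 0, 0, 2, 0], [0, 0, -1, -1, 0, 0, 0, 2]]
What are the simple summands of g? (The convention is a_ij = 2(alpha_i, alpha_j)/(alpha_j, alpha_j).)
type A_2 ⊕ type A_6

The diagram associated to this matrix has two connected components: the simple roots {alpha_1, alpha_5} form a chain of 2 nodes with single edges (A_2), and {alpha_2, alpha_3, alpha_4, alpha_6, alpha_7, alpha_8} form a chain of 6 nodes with single edges (A_6). A semisimple Lie algebra decomposes uniquely as the direct sum of simple ideals, one per connected component of its Dynkin diagram, so g ≅ A_2 ⊕ A_6 (dimension 8 + 48 = 56).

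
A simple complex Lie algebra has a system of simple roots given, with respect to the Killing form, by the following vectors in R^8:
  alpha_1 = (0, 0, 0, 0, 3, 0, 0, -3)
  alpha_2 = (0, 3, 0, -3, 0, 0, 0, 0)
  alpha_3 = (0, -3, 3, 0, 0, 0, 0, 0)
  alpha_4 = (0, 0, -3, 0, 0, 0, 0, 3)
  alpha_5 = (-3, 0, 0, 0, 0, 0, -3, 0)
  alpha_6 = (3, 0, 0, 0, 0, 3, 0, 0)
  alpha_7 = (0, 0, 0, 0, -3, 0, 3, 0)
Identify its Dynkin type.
A_7 (sl(8))

Compute the Cartan integers a_ij = 2(alpha_i, alpha_j)/(alpha_j, alpha_j); the resulting 7x7 Cartan matrix is
[[2, 0, 0, -1, 0, 0, -1], [0, 2, -1, 0, 0, 0, 0], [0, -1, 2, -1, 0, 0, 0], [-1, 0, -1, 2, 0, 0, 0], [0, 0, 0, 0, 2, -1, -1], [0, 0, 0, 0, -1, 2, 0], [-1, 0, 0, 0, -1, 0, 2]].
All simple roots have the same length, so the diagram is simply laced. The associated Dynkin diagram is a chain of 7 nodes with single edges (A_7), so the type is A_7 (the algebra sl(8)).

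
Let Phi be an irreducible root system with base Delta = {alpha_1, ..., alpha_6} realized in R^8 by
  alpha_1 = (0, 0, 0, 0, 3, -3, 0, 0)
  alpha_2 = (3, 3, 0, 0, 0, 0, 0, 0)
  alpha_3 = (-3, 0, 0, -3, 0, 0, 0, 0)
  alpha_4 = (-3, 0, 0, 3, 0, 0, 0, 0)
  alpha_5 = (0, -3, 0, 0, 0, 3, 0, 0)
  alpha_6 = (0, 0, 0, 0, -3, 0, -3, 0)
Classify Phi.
type D_6

Compute the Cartan integers a_ij = 2(alpha_i, alpha_j)/(alpha_j, alpha_j); the resulting 6x6 Cartan matrix is
[[2, 0, 0, 0, -1, -1], [0, 2, -1, -1, -1, 0], [0, -1, 2, 0, 0, 0], [0, -1, 0, 2, 0, 0], [-1, -1, 0, 0, 2, 0], [-1, 0, 0, 0, 0, 2]].
All simple roots have the same length, so the diagram is simply laced. The associated Dynkin diagram is a chain of 4 nodes with a fork of two nodes at one end (D_6), so the type is D_6 (the algebra so(12)).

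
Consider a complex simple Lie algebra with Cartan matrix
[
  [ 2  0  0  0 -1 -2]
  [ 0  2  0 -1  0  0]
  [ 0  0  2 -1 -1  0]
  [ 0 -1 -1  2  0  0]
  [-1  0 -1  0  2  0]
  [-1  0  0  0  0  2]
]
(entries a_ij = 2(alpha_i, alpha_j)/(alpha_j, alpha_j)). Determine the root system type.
B_6

The matrix has rank 6 with 2's on the diagonal. Reading the off-diagonal entries as Dynkin edges (a single edge where a_ij = a_ji = -1; a double or triple edge where a_ij * a_ji = 2 or 3), the diagram is a chain of 6 nodes with a double edge at one end; the terminal node there is the unique short simple root (B_6). One simple-root ordering that puts it in standard form is (alpha_2, alpha_4, alpha_3, alpha_5, alpha_1, alpha_6). So the algebra is type B_6, i.e. so(13).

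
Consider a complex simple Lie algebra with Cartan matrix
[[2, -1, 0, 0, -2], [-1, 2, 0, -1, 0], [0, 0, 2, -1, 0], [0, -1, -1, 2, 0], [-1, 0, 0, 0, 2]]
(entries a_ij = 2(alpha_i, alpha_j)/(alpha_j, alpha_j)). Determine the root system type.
type B_5

The matrix has rank 5 with 2's on the diagonal. Reading the off-diagonal entries as Dynkin edges (a single edge where a_ij = a_ji = -1; a double or triple edge where a_ij * a_ji = 2 or 3), the diagram is a chain of 5 nodes with a double edge at one end; the terminal node there is the unique short simple root (B_5). One simple-root ordering that puts it in standard form is (alpha_3, alpha_4, alpha_2, alpha_1, alpha_5). So the algebra is type B_5, i.e. so(11).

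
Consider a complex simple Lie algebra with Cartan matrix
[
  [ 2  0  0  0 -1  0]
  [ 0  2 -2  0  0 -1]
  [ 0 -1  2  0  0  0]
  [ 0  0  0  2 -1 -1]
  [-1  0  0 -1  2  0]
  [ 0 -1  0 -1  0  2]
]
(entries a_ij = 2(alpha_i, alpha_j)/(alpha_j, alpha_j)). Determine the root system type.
B_6

The matrix has rank 6 with 2's on the diagonal. Reading the off-diagonal entries as Dynkin edges (a single edge where a_ij = a_ji = -1; a double or triple edge where a_ij * a_ji = 2 or 3), the diagram is a chain of 6 nodes with a double edge at one end; the terminal node there is the unique short simple root (B_6). One simple-root ordering that puts it in standard form is (alpha_1, alpha_5, alpha_4, alpha_6, alpha_2, alpha_3). So the algebra is type B_6, i.e. so(13).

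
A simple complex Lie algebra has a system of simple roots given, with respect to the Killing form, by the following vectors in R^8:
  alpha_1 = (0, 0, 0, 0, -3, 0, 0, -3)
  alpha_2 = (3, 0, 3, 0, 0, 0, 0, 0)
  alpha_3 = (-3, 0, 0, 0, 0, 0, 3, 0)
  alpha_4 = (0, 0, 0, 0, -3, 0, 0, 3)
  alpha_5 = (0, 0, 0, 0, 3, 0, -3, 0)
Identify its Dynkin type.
D_5 (so(10))

Compute the Cartan integers a_ij = 2(alpha_i, alpha_j)/(alpha_j, alpha_j); the resulting 5x5 Cartan matrix is
[[2, 0, 0, 0, -1], [0, 2, -1, 0, 0], [0, -1, 2, 0, -1], [0, 0, 0, 2, -1], [-1, 0, -1, -1, 2]].
All simple roots have the same length, so the diagram is simply laced. The associated Dynkin diagram is a chain of 3 nodes with a fork of two nodes at one end (D_5), so the type is D_5 (the algebra so(10)).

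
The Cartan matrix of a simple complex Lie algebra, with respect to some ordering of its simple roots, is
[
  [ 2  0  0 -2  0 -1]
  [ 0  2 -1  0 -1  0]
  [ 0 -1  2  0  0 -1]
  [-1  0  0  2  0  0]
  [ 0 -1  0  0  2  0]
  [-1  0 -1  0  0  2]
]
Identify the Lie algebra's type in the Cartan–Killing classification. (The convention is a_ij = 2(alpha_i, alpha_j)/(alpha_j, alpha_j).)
type B_6

The matrix has rank 6 with 2's on the diagonal. Reading the off-diagonal entries as Dynkin edges (a single edge where a_ij = a_ji = -1; a double or triple edge where a_ij * a_ji = 2 or 3), the diagram is a chain of 6 nodes with a double edge at one end; the terminal node there is the unique short simple root (B_6). One simple-root ordering that puts it in standard form is (alpha_5, alpha_2, alpha_3, alpha_6, alpha_1, alpha_4). So the algebra is type B_6, i.e. so(13).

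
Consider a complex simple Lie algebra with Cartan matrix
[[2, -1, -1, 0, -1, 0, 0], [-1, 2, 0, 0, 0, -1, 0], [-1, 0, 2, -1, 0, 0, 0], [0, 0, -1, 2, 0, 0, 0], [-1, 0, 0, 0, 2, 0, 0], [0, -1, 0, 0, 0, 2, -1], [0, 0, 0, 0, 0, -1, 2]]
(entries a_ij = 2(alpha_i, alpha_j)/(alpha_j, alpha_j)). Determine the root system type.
E_7

The matrix has rank 7 with 2's on the diagonal. Reading the off-diagonal entries as Dynkin edges (a single edge where a_ij = a_ji = -1; a double or triple edge where a_ij * a_ji = 2 or 3), the diagram is a chain of 6 nodes with one extra node attached to the third node from one end (E_7). One simple-root ordering that puts it in standard form is (alpha_4, alpha_5, alpha_3, alpha_1, alpha_2, alpha_6, alpha_7). So the algebra is type E_7.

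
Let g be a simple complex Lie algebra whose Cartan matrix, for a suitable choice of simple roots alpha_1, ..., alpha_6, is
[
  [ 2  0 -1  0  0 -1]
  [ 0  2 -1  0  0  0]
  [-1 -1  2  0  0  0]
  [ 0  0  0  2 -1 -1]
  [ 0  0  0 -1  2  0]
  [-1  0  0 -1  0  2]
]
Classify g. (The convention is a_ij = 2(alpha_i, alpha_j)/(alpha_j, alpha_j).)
The matrix has rank 6 with 2's on the diagonal. Reading the off-diagonal entries as Dynkin edges (a single edge where a_ij = a_ji = -1; a double or triple edge where a_ij * a_ji = 2 or 3), the diagram is a chain of 6 nodes with single edges (A_6). One simple-root ordering that puts it in standard form is (alpha_2, alpha_3, alpha_1, alpha_6, alpha_4, alpha_5). So the algebra is type A_6, i.e. sl(7).

A_6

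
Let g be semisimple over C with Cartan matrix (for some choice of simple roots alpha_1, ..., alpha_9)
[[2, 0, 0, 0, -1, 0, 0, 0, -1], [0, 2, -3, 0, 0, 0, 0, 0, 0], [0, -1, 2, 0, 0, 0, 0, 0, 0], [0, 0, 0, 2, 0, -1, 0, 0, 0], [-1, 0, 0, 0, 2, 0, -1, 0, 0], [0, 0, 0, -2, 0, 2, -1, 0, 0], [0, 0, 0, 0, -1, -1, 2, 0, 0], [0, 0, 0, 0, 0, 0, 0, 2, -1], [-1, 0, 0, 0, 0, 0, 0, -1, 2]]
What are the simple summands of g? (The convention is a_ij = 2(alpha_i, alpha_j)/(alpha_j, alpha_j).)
B7 ⊕ G2

The diagram associated to this matrix has two connected components: the simple roots {alpha_1, alpha_4, alpha_5, alpha_6, alpha_7, alpha_8, alpha_9} form a chain of 7 nodes with a double edge at one end; the terminal node there is the unique short simple root (B_7), and {alpha_2, alpha_3} form two nodes joined by a triple edge (G_2). A semisimple Lie algebra decomposes uniquely as the direct sum of simple ideals, one per connected component of its Dynkin diagram, so g ≅ B_7 ⊕ G_2 (dimension 105 + 14 = 119).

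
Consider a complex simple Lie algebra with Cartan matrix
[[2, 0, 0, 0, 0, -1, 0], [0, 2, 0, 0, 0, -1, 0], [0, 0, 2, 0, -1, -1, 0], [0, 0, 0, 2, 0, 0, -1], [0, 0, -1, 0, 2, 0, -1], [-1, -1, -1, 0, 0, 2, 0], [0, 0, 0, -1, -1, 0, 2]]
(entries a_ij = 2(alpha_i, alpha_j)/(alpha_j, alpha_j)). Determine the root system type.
The matrix has rank 7 with 2's on the diagonal. Reading the off-diagonal entries as Dynkin edges (a single edge where a_ij = a_ji = -1; a double or triple edge where a_ij * a_ji = 2 or 3), the diagram is a chain of 5 nodes with a fork of two nodes at one end (D_7). One simple-root ordering that puts it in standard form is (alpha_4, alpha_7, alpha_5, alpha_3, alpha_6, alpha_1, alpha_2). So the algebra is type D_7, i.e. so(14).

D_7 (so(14))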